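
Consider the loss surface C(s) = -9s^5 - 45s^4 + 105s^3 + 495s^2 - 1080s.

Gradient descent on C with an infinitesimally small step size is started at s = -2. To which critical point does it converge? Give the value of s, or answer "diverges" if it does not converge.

1

C'(s) = -45(s - 2)(s - 1)(s + 3)(s + 4), so C'(-2) = -1080.
Gradient descent moves in the -C' direction, i.e. s is increasing.
The nearest critical point in that direction is s = 1, where C'' = 900 > 0 (a local minimum). The iterate converges there.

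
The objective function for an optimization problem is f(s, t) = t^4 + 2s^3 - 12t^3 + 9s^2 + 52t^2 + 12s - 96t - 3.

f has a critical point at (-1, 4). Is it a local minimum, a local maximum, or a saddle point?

The mixed partial ∂²f/∂s∂t is 0, so the Hessian at any point is diag(f_ss, f_tt) = diag(6(2s + 3), 4(3t^2 - 18t + 26)).
At (-1, 4): H = diag(6, 8).
Both eigenvalues are positive, so H is positive definite: a local minimum.

local minimum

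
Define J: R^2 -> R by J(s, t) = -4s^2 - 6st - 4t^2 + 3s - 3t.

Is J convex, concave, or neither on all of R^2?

J is quadratic, so its Hessian is the constant matrix H = [[-8, -6], [-6, -8]].
det(H) = 28, tr(H) = -16.
det(H) > 0 and tr(H) < 0, so H is negative definite everywhere: concave.

concave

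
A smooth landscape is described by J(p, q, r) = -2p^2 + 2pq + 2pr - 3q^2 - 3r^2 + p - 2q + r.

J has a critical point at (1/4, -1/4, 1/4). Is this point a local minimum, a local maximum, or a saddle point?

local maximum

The Hessian is constant: H = [[-4, 2, 2], [2, -6, 0], [2, 0, -6]].
Leading principal minors: Δ₁ = -4, Δ₂ = 20, Δ₃ = -96.
The minors alternate sign starting negative (−, +, −), so H is negative definite: a local maximum.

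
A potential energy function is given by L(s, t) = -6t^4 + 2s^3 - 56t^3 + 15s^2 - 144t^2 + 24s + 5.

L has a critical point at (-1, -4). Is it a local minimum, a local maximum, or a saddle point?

saddle point

The mixed partial ∂²L/∂s∂t is 0, so the Hessian at any point is diag(L_ss, L_tt) = diag(6(2s + 5), -24(3t^2 + 14t + 12)).
At (-1, -4): H = diag(18, -96).
The eigenvalues have opposite signs, so H is indefinite: a saddle point.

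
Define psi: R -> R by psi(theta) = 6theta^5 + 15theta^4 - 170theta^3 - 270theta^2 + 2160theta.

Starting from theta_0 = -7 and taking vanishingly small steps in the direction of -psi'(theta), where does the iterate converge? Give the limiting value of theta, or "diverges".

psi'(theta) = 30(theta - 3)(theta - 2)(theta + 3)(theta + 4), so psi'(-7) = 32400.
Gradient descent moves in the -psi' direction, i.e. theta is decreasing.
There is no critical point below theta=-7, and psi' keeps the same sign, so the iterate runs off to −∞.

diverges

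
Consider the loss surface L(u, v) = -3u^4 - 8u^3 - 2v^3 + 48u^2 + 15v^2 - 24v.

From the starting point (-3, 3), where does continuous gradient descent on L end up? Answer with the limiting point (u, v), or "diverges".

L is separable, so gradient descent decouples: u follows -∂L/∂u, v follows -∂L/∂v.
∂L/∂u = -12u(u - 2)(u + 4); at u=-3 this is -180, so u increases.
∂L/∂v = -6(v - 4)(v - 1); at v=3 this is 12, so v decreases.
u converges to its nearest critical value 0 (a local min of the u-part); v converges to 1. The iterate converges to (0, 1).

(0, 1)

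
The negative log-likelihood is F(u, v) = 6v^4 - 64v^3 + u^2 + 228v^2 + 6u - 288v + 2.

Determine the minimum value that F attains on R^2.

-125

F(u,v) separates as P(u) + Q(v) + 2, so its minimum is min P + min Q + 2.
P'(u) = 2u + 6 vanishes at u ∈ {-3}; Q'(v) = 24(v - 4)(v - 3)(v - 1) vanishes at v ∈ {1, 3, 4}.
Local minima of P (where P''>0): P(-3)=-9. Local minima of Q: Q(1)=-118, Q(4)=-64.
So the global minimum of F is P(-3) + Q(1) + 2 = -9 − 118 + 2 = -125, attained at (-3, 1).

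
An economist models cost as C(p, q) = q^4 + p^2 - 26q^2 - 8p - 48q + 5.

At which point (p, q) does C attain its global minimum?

(4, 4)

C(p,q) separates as A(p) + B(q) + 5, so its minimum is min A + min B + 5.
A'(p) = 2p - 8 vanishes at p ∈ {4}; B'(q) = 4(q - 4)(q + 1)(q + 3) vanishes at q ∈ {-3, -1, 4}.
Local minima of A (where A''>0): A(4)=-16. Local minima of B: B(-3)=-9, B(4)=-352.
So the global minimum of C is A(4) + B(4) + 5 = -16 − 352 + 5 = -363, attained at (4, 4).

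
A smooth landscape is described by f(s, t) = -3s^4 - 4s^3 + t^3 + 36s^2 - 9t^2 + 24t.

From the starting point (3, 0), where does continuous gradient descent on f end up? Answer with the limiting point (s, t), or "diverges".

diverges

f is separable, so gradient descent decouples: s follows -∂f/∂s, t follows -∂f/∂t.
∂f/∂s = -12s(s - 2)(s + 3); at s=3 this is -216, so s increases.
∂f/∂t = 3(t - 4)(t - 2); at t=0 this is 24, so t decreases.
The s-coordinate has no critical point in that direction and runs off to infinity.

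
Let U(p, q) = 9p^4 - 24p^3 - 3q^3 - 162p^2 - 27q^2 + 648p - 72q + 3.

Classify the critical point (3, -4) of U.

The mixed partial ∂²U/∂p∂q is 0, so the Hessian at any point is diag(U_pp, U_qq) = diag(36(3p^2 - 4p - 9), -18(q + 3)).
At (3, -4): H = diag(216, 18).
Both eigenvalues are positive, so H is positive definite: a local minimum.

local minimum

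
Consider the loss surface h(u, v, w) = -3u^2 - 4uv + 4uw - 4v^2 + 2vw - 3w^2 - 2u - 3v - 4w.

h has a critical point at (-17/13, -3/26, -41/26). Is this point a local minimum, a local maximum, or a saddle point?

The Hessian is constant: H = [[-6, -4, 4], [-4, -8, 2], [4, 2, -6]].
Leading principal minors: Δ₁ = -6, Δ₂ = 32, Δ₃ = -104.
The minors alternate sign starting negative (−, +, −), so H is negative definite: a local maximum.

local maximum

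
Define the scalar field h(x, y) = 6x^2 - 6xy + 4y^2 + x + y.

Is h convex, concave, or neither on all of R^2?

h is quadratic, so its Hessian is the constant matrix H = [[12, -6], [-6, 8]].
det(H) = 60, tr(H) = 20.
det(H) > 0 and tr(H) > 0, so H is positive definite everywhere: convex.

convex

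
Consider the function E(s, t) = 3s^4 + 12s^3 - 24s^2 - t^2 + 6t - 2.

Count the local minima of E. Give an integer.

E separates as a function of s plus a function of t, so ∇E=0 decouples.
∂E/∂s = 12s(s - 1)(s + 4) = 0 at s ∈ {-4, 0, 1}; ∂E/∂t = -2(t - 3) = 0 at t ∈ {3}.
The Hessian is diagonal: diag(E_ss, E_tt). Second derivatives: E_ss(-4)=240, E_ss(0)=-48, E_ss(1)=60; E_tt(3)=-2.
Local minima occur where both diagonal entries positive: none. Count: 0.

0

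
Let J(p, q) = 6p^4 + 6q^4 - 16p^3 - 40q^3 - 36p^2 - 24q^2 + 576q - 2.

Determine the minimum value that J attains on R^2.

-1104

J(p,q) separates as A(p) + B(q) − 2, so its minimum is min A + min B − 2.
A'(p) = 24p(p - 3)(p + 1) vanishes at p ∈ {-1, 0, 3}; B'(q) = 24(q - 4)(q - 3)(q + 2) vanishes at q ∈ {-2, 3, 4}.
Local minima of A (where A''>0): A(-1)=-14, A(3)=-270. Local minima of B: B(-2)=-832, B(4)=896.
So the global minimum of J is A(3) + B(-2) − 2 = -270 − 832 − 2 = -1104, attained at (3, -2).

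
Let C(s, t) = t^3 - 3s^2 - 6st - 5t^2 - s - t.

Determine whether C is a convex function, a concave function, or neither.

neither

The term t^3 is cubic, so the Hessian is not constant.
∂²C/∂t² = 6t - 10, which takes both signs as t varies (negative for sufficiently negative t). A diagonal entry of the Hessian changing sign means the Hessian is neither positive- nor negative-semidefinite on all of R^2.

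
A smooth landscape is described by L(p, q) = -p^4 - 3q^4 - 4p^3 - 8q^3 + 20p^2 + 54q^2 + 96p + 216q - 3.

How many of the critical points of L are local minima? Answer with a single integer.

1

L separates as a function of p plus a function of q, so ∇L=0 decouples.
∂L/∂p = -4(p - 3)(p + 2)(p + 4) = 0 at p ∈ {-4, -2, 3}; ∂L/∂q = -12(q - 3)(q + 2)(q + 3) = 0 at q ∈ {-3, -2, 3}.
The Hessian is diagonal: diag(L_pp, L_qq). Second derivatives: L_pp(-4)=-56, L_pp(-2)=40, L_pp(3)=-140; L_qq(-3)=-72, L_qq(-2)=60, L_qq(3)=-360.
Local minima occur where both diagonal entries positive: (-2, -2). Count: 1.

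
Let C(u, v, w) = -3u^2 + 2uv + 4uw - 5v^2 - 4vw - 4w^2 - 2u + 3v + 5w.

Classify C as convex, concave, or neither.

concave

C is quadratic, so its Hessian is the constant matrix H = [[-6, 2, 4], [2, -10, -4], [4, -4, -8]].
Leading principal minors: -6, 56, -256.
Signs alternate −, +, − ⇒ H ≺ 0 ⇒ concave.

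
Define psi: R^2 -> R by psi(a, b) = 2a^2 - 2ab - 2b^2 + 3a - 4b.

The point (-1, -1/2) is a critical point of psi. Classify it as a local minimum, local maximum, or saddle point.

The Hessian of psi is constant: H = [[4, -2], [-2, -4]].
det(H) = 4·(-4) − (-2)² = -20.
Since det(H) < 0, H is indefinite and the critical point is a saddle point.

saddle point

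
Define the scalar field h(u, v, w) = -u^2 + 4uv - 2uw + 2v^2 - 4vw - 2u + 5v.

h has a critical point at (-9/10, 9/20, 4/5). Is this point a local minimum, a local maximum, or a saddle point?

saddle point

The Hessian is constant: H = [[-2, 4, -2], [4, 4, -4], [-2, -4, 0]].
Leading principal minors: Δ₁ = -2, Δ₂ = -24, Δ₃ = 80.
The minors fit neither the all-positive nor the alternating-sign pattern, so H is indefinite: a saddle point.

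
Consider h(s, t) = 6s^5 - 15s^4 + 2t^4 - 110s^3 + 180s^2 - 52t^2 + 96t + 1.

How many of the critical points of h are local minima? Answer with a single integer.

4

h separates as a function of s plus a function of t, so ∇h=0 decouples.
∂h/∂s = 30s(s - 4)(s - 1)(s + 3) = 0 at s ∈ {-3, 0, 1, 4}; ∂h/∂t = 8(t - 3)(t - 1)(t + 4) = 0 at t ∈ {-4, 1, 3}.
The Hessian is diagonal: diag(h_ss, h_tt). Second derivatives: h_ss(-3)=-2520, h_ss(0)=360, h_ss(1)=-360, h_ss(4)=2520; h_tt(-4)=280, h_tt(1)=-80, h_tt(3)=112.
Local minima occur where both diagonal entries positive: (0, -4), (0, 3), (4, -4), (4, 3). Count: 4.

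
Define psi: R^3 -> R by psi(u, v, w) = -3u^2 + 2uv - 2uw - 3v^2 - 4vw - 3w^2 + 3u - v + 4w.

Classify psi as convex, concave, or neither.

concave

psi is quadratic, so its Hessian is the constant matrix H = [[-6, 2, -2], [2, -6, -4], [-2, -4, -6]].
Leading principal minors: -6, 32, -40.
Signs alternate −, +, − ⇒ H ≺ 0 ⇒ concave.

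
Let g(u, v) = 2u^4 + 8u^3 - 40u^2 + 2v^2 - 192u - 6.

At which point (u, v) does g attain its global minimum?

(3, 0)

g(u,v) separates as P(u) + Q(v) − 6, so its minimum is min P + min Q − 6.
P'(u) = 8(u - 3)(u + 2)(u + 4) vanishes at u ∈ {-4, -2, 3}; Q'(v) = 4v vanishes at v ∈ {0}.
Local minima of P (where P''>0): P(-4)=128, P(3)=-558. Local minima of Q: Q(0)=0.
So the global minimum of g is P(3) + Q(0) − 6 = -558 + 0 − 6 = -564, attained at (3, 0).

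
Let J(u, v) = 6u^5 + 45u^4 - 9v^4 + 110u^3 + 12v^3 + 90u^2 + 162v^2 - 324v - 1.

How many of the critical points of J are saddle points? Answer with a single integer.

J separates as a function of u plus a function of v, so ∇J=0 decouples.
∂J/∂u = 30u(u + 1)(u + 2)(u + 3) = 0 at u ∈ {-3, -2, -1, 0}; ∂J/∂v = -36(v - 3)(v - 1)(v + 3) = 0 at v ∈ {-3, 1, 3}.
The Hessian is diagonal: diag(J_uu, J_vv). Second derivatives: J_uu(-3)=-180, J_uu(-2)=60, J_uu(-1)=-60, J_uu(0)=180; J_vv(-3)=-864, J_vv(1)=288, J_vv(3)=-432.
Saddle points occur where the two diagonal entries have opposite signs: (-3, 1), (-2, -3), (-2, 3), (-1, 1), (0, -3), (0, 3). Count: 6.

6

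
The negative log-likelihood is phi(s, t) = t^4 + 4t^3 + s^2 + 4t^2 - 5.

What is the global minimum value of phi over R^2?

-5

phi(s,t) separates as P(s) + Q(t) − 5, so its minimum is min P + min Q − 5.
P'(s) = 2s vanishes at s ∈ {0}; Q'(t) = 4t(t + 1)(t + 2) vanishes at t ∈ {-2, -1, 0}.
Local minima of P (where P''>0): P(0)=0. Local minima of Q: Q(-2)=0, Q(0)=0.
So the global minimum of phi is P(0) + Q(-2) − 5 = 0 + 0 − 5 = -5, attained at (0, -2).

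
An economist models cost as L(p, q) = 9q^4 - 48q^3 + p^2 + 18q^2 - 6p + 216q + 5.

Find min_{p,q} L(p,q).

-145

L(p,q) separates as A(p) + B(q) + 5, so its minimum is min A + min B + 5.
A'(p) = 2p - 6 vanishes at p ∈ {3}; B'(q) = 36(q - 3)(q - 2)(q + 1) vanishes at q ∈ {-1, 2, 3}.
Local minima of A (where A''>0): A(3)=-9. Local minima of B: B(-1)=-141, B(3)=243.
So the global minimum of L is A(3) + B(-1) + 5 = -9 − 141 + 5 = -145, attained at (3, -1).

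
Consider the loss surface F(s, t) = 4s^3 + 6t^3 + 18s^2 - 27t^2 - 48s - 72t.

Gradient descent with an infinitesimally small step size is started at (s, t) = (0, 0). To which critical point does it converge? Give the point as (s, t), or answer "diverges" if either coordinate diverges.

F is separable, so gradient descent decouples: s follows -∂F/∂s, t follows -∂F/∂t.
∂F/∂s = 12(s - 1)(s + 4); at s=0 this is -48, so s increases.
∂F/∂t = 18(t - 4)(t + 1); at t=0 this is -72, so t increases.
s converges to its nearest critical value 1 (a local min of the s-part); t converges to 4. The iterate converges to (1, 4).

(1, 4)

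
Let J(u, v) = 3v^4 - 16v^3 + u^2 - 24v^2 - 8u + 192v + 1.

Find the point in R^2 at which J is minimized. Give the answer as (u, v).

J(u,v) separates as P(u) + Q(v) + 1, so its minimum is min P + min Q + 1.
P'(u) = 2u - 8 vanishes at u ∈ {4}; Q'(v) = 12(v - 4)(v - 2)(v + 2) vanishes at v ∈ {-2, 2, 4}.
Local minima of P (where P''>0): P(4)=-16. Local minima of Q: Q(-2)=-304, Q(4)=128.
So the global minimum of J is P(4) + Q(-2) + 1 = -16 − 304 + 1 = -319, attained at (4, -2).

(4, -2)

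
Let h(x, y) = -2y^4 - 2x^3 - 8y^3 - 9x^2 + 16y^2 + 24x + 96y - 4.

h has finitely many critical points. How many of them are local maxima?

2

h separates as a function of x plus a function of y, so ∇h=0 decouples.
∂h/∂x = -6(x - 1)(x + 4) = 0 at x ∈ {-4, 1}; ∂h/∂y = -8(y - 2)(y + 2)(y + 3) = 0 at y ∈ {-3, -2, 2}.
The Hessian is diagonal: diag(h_xx, h_yy). Second derivatives: h_xx(-4)=30, h_xx(1)=-30; h_yy(-3)=-40, h_yy(-2)=32, h_yy(2)=-160.
Local maxima occur where both diagonal entries negative: (1, -3), (1, 2). Count: 2.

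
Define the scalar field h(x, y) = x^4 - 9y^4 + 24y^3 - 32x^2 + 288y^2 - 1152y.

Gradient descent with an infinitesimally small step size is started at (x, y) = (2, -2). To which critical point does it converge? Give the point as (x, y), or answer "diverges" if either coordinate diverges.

h is separable, so gradient descent decouples: x follows -∂h/∂x, y follows -∂h/∂y.
∂h/∂x = 4x(x - 4)(x + 4); at x=2 this is -96, so x increases.
∂h/∂y = -36(y - 4)(y - 2)(y + 4); at y=-2 this is -1728, so y increases.
x converges to its nearest critical value 4 (a local min of the x-part); y converges to 2. The iterate converges to (4, 2).

(4, 2)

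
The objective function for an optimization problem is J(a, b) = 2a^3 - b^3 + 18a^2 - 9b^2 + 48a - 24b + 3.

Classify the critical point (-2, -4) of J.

The mixed partial ∂²J/∂a∂b is 0, so the Hessian at any point is diag(J_aa, J_bb) = diag(12(a + 3), -6(b + 3)).
At (-2, -4): H = diag(12, 6).
Both eigenvalues are positive, so H is positive definite: a local minimum.

local minimum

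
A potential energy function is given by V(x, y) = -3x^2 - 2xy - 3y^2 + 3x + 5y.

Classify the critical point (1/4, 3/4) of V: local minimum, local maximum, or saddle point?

local maximum

The Hessian of V is constant: H = [[-6, -2], [-2, -6]].
det(H) = (-6)·(-6) − (-2)² = 32.
det(H) > 0 and tr(H) = -12 < 0, so H is negative definite and the point is a local maximum.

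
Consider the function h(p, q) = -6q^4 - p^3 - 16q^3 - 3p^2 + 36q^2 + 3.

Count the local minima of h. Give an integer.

h separates as a function of p plus a function of q, so ∇h=0 decouples.
∂h/∂p = -3p(p + 2) = 0 at p ∈ {-2, 0}; ∂h/∂q = -24q(q - 1)(q + 3) = 0 at q ∈ {-3, 0, 1}.
The Hessian is diagonal: diag(h_pp, h_qq). Second derivatives: h_pp(-2)=6, h_pp(0)=-6; h_qq(-3)=-288, h_qq(0)=72, h_qq(1)=-96.
Local minima occur where both diagonal entries positive: (-2, 0). Count: 1.

1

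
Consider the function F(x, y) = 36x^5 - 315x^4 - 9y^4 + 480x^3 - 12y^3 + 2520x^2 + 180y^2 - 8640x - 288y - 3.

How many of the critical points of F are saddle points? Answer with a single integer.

F separates as a function of x plus a function of y, so ∇F=0 decouples.
∂F/∂x = 180(x - 4)(x - 3)(x - 2)(x + 2) = 0 at x ∈ {-2, 2, 3, 4}; ∂F/∂y = -36(y - 2)(y - 1)(y + 4) = 0 at y ∈ {-4, 1, 2}.
The Hessian is diagonal: diag(F_xx, F_yy). Second derivatives: F_xx(-2)=-21600, F_xx(2)=1440, F_xx(3)=-900, F_xx(4)=2160; F_yy(-4)=-1080, F_yy(1)=180, F_yy(2)=-216.
Saddle points occur where the two diagonal entries have opposite signs: (-2, 1), (2, -4), (2, 2), (3, 1), (4, -4), (4, 2). Count: 6.

6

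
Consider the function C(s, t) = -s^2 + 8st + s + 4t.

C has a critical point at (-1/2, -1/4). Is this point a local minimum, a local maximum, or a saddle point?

The Hessian of C is constant: H = [[-2, 8], [8, 0]].
det(H) = (-2)·0 − 8² = -64.
Since det(H) < 0, H is indefinite and the critical point is a saddle point.

saddle point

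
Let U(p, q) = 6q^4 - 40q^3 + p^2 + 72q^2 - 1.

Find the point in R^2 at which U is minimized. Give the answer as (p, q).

(0, 0)

U(p,q) separates as A(p) + B(q) − 1, so its minimum is min A + min B − 1.
A'(p) = 2p vanishes at p ∈ {0}; B'(q) = 24q(q - 3)(q - 2) vanishes at q ∈ {0, 2, 3}.
Local minima of A (where A''>0): A(0)=0. Local minima of B: B(0)=0, B(3)=54.
So the global minimum of U is A(0) + B(0) − 1 = 0 + 0 − 1 = -1, attained at (0, 0).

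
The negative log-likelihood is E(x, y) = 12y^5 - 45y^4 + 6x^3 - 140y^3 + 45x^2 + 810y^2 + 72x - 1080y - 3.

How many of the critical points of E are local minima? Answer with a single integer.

E separates as a function of x plus a function of y, so ∇E=0 decouples.
∂E/∂x = 18(x + 1)(x + 4) = 0 at x ∈ {-4, -1}; ∂E/∂y = 60(y - 3)(y - 2)(y - 1)(y + 3) = 0 at y ∈ {-3, 1, 2, 3}.
The Hessian is diagonal: diag(E_xx, E_yy). Second derivatives: E_xx(-4)=-54, E_xx(-1)=54; E_yy(-3)=-7200, E_yy(1)=480, E_yy(2)=-300, E_yy(3)=720.
Local minima occur where both diagonal entries positive: (-1, 1), (-1, 3). Count: 2.

2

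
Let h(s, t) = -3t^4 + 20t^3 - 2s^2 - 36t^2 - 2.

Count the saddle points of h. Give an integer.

1

h separates as a function of s plus a function of t, so ∇h=0 decouples.
∂h/∂s = -4s = 0 at s ∈ {0}; ∂h/∂t = -12t(t - 3)(t - 2) = 0 at t ∈ {0, 2, 3}.
The Hessian is diagonal: diag(h_ss, h_tt). Second derivatives: h_ss(0)=-4; h_tt(0)=-72, h_tt(2)=24, h_tt(3)=-36.
Saddle points occur where the two diagonal entries have opposite signs: (0, 2). Count: 1.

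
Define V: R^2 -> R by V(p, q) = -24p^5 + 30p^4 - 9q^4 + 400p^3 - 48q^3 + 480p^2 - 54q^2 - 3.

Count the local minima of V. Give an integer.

2

V separates as a function of p plus a function of q, so ∇V=0 decouples.
∂V/∂p = -120p(p - 4)(p + 1)(p + 2) = 0 at p ∈ {-2, -1, 0, 4}; ∂V/∂q = -36q(q + 1)(q + 3) = 0 at q ∈ {-3, -1, 0}.
The Hessian is diagonal: diag(V_pp, V_qq). Second derivatives: V_pp(-2)=1440, V_pp(-1)=-600, V_pp(0)=960, V_pp(4)=-14400; V_qq(-3)=-216, V_qq(-1)=72, V_qq(0)=-108.
Local minima occur where both diagonal entries positive: (-2, -1), (0, -1). Count: 2.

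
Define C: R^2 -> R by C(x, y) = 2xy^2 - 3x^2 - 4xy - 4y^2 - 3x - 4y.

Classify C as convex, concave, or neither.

neither

The term 2xy^2 is cubic, so the Hessian is not constant.
∂²C/∂y² = 4x - 8, which takes both signs as x varies (negative for sufficiently negative x). A diagonal entry of the Hessian changing sign means the Hessian is neither positive- nor negative-semidefinite on all of R^2.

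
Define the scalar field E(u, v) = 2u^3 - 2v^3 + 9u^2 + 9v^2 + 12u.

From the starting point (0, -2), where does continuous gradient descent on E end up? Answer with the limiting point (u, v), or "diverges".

E is separable, so gradient descent decouples: u follows -∂E/∂u, v follows -∂E/∂v.
∂E/∂u = 6(u + 1)(u + 2); at u=0 this is 12, so u decreases.
∂E/∂v = -6v(v - 3); at v=-2 this is -60, so v increases.
u converges to its nearest critical value -1 (a local min of the u-part); v converges to 0. The iterate converges to (-1, 0).

(-1, 0)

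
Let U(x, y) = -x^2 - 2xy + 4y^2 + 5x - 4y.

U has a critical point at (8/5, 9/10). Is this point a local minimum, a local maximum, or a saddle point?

saddle point

The Hessian of U is constant: H = [[-2, -2], [-2, 8]].
det(H) = (-2)·8 − (-2)² = -20.
Since det(H) < 0, H is indefinite and the critical point is a saddle point.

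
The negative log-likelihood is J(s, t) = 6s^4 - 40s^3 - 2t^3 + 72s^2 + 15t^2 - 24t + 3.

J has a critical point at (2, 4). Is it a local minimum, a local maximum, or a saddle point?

local maximum

The mixed partial ∂²J/∂s∂t is 0, so the Hessian at any point is diag(J_ss, J_tt) = diag(24(3s^2 - 10s + 6), 6(-2t + 5)).
At (2, 4): H = diag(-48, -18).
Both eigenvalues are negative, so H is negative definite: a local maximum.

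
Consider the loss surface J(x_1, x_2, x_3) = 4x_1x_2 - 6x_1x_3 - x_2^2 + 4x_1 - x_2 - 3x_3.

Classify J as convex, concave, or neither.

J is quadratic, so its Hessian is the constant matrix H = [[0, 4, -6], [4, -2, 0], [-6, 0, 0]].
Leading principal minors: 0, -16, 72.
Neither pattern holds ⇒ H is indefinite ⇒ neither convex nor concave.

neither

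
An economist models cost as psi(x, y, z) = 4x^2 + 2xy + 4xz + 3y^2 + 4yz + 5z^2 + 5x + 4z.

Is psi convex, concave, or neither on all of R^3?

psi is quadratic, so its Hessian is the constant matrix H = [[8, 2, 4], [2, 6, 4], [4, 4, 10]].
Leading principal minors: 8, 44, 280.
All positive ⇒ H ≻ 0 ⇒ convex.

convex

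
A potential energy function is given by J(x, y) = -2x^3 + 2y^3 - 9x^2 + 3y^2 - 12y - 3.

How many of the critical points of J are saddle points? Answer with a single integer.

J separates as a function of x plus a function of y, so ∇J=0 decouples.
∂J/∂x = -6x(x + 3) = 0 at x ∈ {-3, 0}; ∂J/∂y = 6(y - 1)(y + 2) = 0 at y ∈ {-2, 1}.
The Hessian is diagonal: diag(J_xx, J_yy). Second derivatives: J_xx(-3)=18, J_xx(0)=-18; J_yy(-2)=-18, J_yy(1)=18.
Saddle points occur where the two diagonal entries have opposite signs: (-3, -2), (0, 1). Count: 2.

2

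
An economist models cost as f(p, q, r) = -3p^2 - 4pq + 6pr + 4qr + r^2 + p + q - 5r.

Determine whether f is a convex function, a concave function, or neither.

f is quadratic, so its Hessian is the constant matrix H = [[-6, -4, 6], [-4, 0, 4], [6, 4, 2]].
Leading principal minors: -6, -16, -128.
Neither pattern holds ⇒ H is indefinite ⇒ neither convex nor concave.

neither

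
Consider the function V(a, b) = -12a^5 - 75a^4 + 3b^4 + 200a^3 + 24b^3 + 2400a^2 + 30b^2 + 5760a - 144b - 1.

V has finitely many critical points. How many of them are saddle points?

6

V separates as a function of a plus a function of b, so ∇V=0 decouples.
∂V/∂a = -60(a - 4)(a + 2)(a + 3)(a + 4) = 0 at a ∈ {-4, -3, -2, 4}; ∂V/∂b = 12(b - 1)(b + 3)(b + 4) = 0 at b ∈ {-4, -3, 1}.
The Hessian is diagonal: diag(V_aa, V_bb). Second derivatives: V_aa(-4)=960, V_aa(-3)=-420, V_aa(-2)=720, V_aa(4)=-20160; V_bb(-4)=60, V_bb(-3)=-48, V_bb(1)=240.
Saddle points occur where the two diagonal entries have opposite signs: (-4, -3), (-3, -4), (-3, 1), (-2, -3), (4, -4), (4, 1). Count: 6.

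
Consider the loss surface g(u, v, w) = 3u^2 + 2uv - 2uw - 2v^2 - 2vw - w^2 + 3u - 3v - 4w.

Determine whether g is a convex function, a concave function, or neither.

g is quadratic, so its Hessian is the constant matrix H = [[6, 2, -2], [2, -4, -2], [-2, -2, -2]].
Leading principal minors: 6, -28, 64.
Neither pattern holds ⇒ H is indefinite ⇒ neither convex nor concave.

neither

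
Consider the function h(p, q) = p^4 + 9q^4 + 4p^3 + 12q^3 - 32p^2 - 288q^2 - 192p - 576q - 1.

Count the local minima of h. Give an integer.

h separates as a function of p plus a function of q, so ∇h=0 decouples.
∂h/∂p = 4(p - 4)(p + 3)(p + 4) = 0 at p ∈ {-4, -3, 4}; ∂h/∂q = 36(q - 4)(q + 1)(q + 4) = 0 at q ∈ {-4, -1, 4}.
The Hessian is diagonal: diag(h_pp, h_qq). Second derivatives: h_pp(-4)=32, h_pp(-3)=-28, h_pp(4)=224; h_qq(-4)=864, h_qq(-1)=-540, h_qq(4)=1440.
Local minima occur where both diagonal entries positive: (-4, -4), (-4, 4), (4, -4), (4, 4). Count: 4.

4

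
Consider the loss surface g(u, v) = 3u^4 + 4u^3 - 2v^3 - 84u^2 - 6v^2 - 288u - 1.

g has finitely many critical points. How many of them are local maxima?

1

g separates as a function of u plus a function of v, so ∇g=0 decouples.
∂g/∂u = 12(u - 4)(u + 2)(u + 3) = 0 at u ∈ {-3, -2, 4}; ∂g/∂v = -6v(v + 2) = 0 at v ∈ {-2, 0}.
The Hessian is diagonal: diag(g_uu, g_vv). Second derivatives: g_uu(-3)=84, g_uu(-2)=-72, g_uu(4)=504; g_vv(-2)=12, g_vv(0)=-12.
Local maxima occur where both diagonal entries negative: (-2, 0). Count: 1.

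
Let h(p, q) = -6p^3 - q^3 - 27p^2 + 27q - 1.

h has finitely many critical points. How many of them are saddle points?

2

h separates as a function of p plus a function of q, so ∇h=0 decouples.
∂h/∂p = -18p(p + 3) = 0 at p ∈ {-3, 0}; ∂h/∂q = -3(q - 3)(q + 3) = 0 at q ∈ {-3, 3}.
The Hessian is diagonal: diag(h_pp, h_qq). Second derivatives: h_pp(-3)=54, h_pp(0)=-54; h_qq(-3)=18, h_qq(3)=-18.
Saddle points occur where the two diagonal entries have opposite signs: (-3, 3), (0, -3). Count: 2.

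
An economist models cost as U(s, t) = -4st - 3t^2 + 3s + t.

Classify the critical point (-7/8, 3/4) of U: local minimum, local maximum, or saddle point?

The Hessian of U is constant: H = [[0, -4], [-4, -6]].
det(H) = 0·(-6) − (-4)² = -16.
Since det(H) < 0, H is indefinite and the critical point is a saddle point.

saddle point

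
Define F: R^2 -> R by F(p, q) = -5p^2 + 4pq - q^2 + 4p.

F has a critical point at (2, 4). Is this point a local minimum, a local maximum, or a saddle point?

local maximum

The Hessian of F is constant: H = [[-10, 4], [4, -2]].
det(H) = (-10)·(-2) − 4² = 4.
det(H) > 0 and tr(H) = -12 < 0, so H is negative definite and the point is a local maximum.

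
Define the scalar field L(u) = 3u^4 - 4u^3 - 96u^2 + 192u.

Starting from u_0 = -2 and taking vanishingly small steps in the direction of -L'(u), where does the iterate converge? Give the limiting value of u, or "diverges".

L'(u) = 12(u - 4)(u - 1)(u + 4), so L'(-2) = 432.
Gradient descent moves in the -L' direction, i.e. u is decreasing.
The nearest critical point in that direction is u = -4, where L'' = 480 > 0 (a local minimum). The iterate converges there.

-4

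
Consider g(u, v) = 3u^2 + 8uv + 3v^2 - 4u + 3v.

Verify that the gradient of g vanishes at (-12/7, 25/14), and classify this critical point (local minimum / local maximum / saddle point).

∇g = (6u + 8v - 4, 8u + 6v + 3); substituting (-12/7, 25/14) gives ∇g = (0, 0), so (-12/7, 25/14) is indeed a critical point.
The Hessian of g is constant: H = [[6, 8], [8, 6]].
det(H) = 6·6 − 8² = -28.
Since det(H) < 0, H is indefinite and the critical point is a saddle point.

saddle point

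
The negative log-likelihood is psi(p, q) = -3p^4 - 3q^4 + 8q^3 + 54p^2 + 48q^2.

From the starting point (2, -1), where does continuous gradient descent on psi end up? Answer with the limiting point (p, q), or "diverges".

(0, 0)

psi is separable, so gradient descent decouples: p follows -∂psi/∂p, q follows -∂psi/∂q.
∂psi/∂p = -12p(p - 3)(p + 3); at p=2 this is 120, so p decreases.
∂psi/∂q = -12q(q - 4)(q + 2); at q=-1 this is -60, so q increases.
p converges to its nearest critical value 0 (a local min of the p-part); q converges to 0. The iterate converges to (0, 0).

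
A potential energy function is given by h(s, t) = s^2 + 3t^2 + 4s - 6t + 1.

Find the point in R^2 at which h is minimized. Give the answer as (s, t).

h(s,t) separates as P(s) + Q(t) + 1, so its minimum is min P + min Q + 1.
P'(s) = 2s + 4 vanishes at s ∈ {-2}; Q'(t) = 6(t - 1) vanishes at t ∈ {1}.
Local minima of P (where P''>0): P(-2)=-4. Local minima of Q: Q(1)=-3.
So the global minimum of h is P(-2) + Q(1) + 1 = -4 − 3 + 1 = -6, attained at (-2, 1).

(-2, 1)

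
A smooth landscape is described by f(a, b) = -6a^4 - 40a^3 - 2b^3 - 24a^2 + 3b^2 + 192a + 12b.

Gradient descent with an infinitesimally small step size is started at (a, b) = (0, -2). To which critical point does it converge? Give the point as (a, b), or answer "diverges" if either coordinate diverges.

f is separable, so gradient descent decouples: a follows -∂f/∂a, b follows -∂f/∂b.
∂f/∂a = -24(a - 1)(a + 2)(a + 4); at a=0 this is 192, so a decreases.
∂f/∂b = -6(b - 2)(b + 1); at b=-2 this is -24, so b increases.
a converges to its nearest critical value -2 (a local min of the a-part); b converges to -1. The iterate converges to (-2, -1).

(-2, -1)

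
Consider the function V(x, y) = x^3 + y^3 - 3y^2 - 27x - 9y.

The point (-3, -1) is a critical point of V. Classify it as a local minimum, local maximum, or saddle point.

local maximum

The mixed partial ∂²V/∂x∂y is 0, so the Hessian at any point is diag(V_xx, V_yy) = diag(6x, 6(y - 1)).
At (-3, -1): H = diag(-18, -12).
Both eigenvalues are negative, so H is negative definite: a local maximum.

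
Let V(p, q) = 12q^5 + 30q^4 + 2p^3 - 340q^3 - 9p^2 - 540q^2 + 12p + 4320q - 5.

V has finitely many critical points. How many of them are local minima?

2

V separates as a function of p plus a function of q, so ∇V=0 decouples.
∂V/∂p = 6(p - 2)(p - 1) = 0 at p ∈ {1, 2}; ∂V/∂q = 60(q - 3)(q - 2)(q + 3)(q + 4) = 0 at q ∈ {-4, -3, 2, 3}.
The Hessian is diagonal: diag(V_pp, V_qq). Second derivatives: V_pp(1)=-6, V_pp(2)=6; V_qq(-4)=-2520, V_qq(-3)=1800, V_qq(2)=-1800, V_qq(3)=2520.
Local minima occur where both diagonal entries positive: (2, -3), (2, 3). Count: 2.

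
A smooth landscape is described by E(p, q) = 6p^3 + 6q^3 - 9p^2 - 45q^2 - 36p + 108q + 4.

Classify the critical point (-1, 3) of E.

The mixed partial ∂²E/∂p∂q is 0, so the Hessian at any point is diag(E_pp, E_qq) = diag(18(2p - 1), 18(2q - 5)).
At (-1, 3): H = diag(-54, 18).
The eigenvalues have opposite signs, so H is indefinite: a saddle point.

saddle point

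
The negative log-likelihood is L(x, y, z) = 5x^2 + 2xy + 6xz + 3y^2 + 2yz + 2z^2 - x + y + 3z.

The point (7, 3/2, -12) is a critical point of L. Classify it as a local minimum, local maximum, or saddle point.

local minimum

The Hessian is constant: H = [[10, 2, 6], [2, 6, 2], [6, 2, 4]].
Leading principal minors: Δ₁ = 10, Δ₂ = 56, Δ₃ = 16.
All leading minors are positive, so H is positive definite: a local minimum.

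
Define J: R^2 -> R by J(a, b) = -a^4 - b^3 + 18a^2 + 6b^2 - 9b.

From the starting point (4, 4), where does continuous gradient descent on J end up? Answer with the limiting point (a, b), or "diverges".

diverges

J is separable, so gradient descent decouples: a follows -∂J/∂a, b follows -∂J/∂b.
∂J/∂a = -4a(a - 3)(a + 3); at a=4 this is -112, so a increases.
∂J/∂b = -3(b - 3)(b - 1); at b=4 this is -9, so b increases.
The a-coordinate has no critical point in that direction and runs off to infinity.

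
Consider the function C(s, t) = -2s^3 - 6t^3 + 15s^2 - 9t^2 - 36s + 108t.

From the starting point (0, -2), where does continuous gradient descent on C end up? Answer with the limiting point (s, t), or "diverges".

C is separable, so gradient descent decouples: s follows -∂C/∂s, t follows -∂C/∂t.
∂C/∂s = -6(s - 3)(s - 2); at s=0 this is -36, so s increases.
∂C/∂t = -18(t - 2)(t + 3); at t=-2 this is 72, so t decreases.
s converges to its nearest critical value 2 (a local min of the s-part); t converges to -3. The iterate converges to (2, -3).

(2, -3)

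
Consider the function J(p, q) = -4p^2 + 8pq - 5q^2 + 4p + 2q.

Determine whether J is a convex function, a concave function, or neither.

concave

J is quadratic, so its Hessian is the constant matrix H = [[-8, 8], [8, -10]].
det(H) = 16, tr(H) = -18.
det(H) > 0 and tr(H) < 0, so H is negative definite everywhere: concave.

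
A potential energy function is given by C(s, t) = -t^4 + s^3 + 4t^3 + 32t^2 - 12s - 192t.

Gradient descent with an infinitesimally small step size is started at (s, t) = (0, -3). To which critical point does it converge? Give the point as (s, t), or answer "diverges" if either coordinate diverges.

C is separable, so gradient descent decouples: s follows -∂C/∂s, t follows -∂C/∂t.
∂C/∂s = 3(s - 2)(s + 2); at s=0 this is -12, so s increases.
∂C/∂t = -4(t - 4)(t - 3)(t + 4); at t=-3 this is -168, so t increases.
s converges to its nearest critical value 2 (a local min of the s-part); t converges to 3. The iterate converges to (2, 3).

(2, 3)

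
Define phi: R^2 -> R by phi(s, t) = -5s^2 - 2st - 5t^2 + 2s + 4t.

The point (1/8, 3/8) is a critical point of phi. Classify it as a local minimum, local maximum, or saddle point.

local maximum

The Hessian of phi is constant: H = [[-10, -2], [-2, -10]].
det(H) = (-10)·(-10) − (-2)² = 96.
det(H) > 0 and tr(H) = -20 < 0, so H is negative definite and the point is a local maximum.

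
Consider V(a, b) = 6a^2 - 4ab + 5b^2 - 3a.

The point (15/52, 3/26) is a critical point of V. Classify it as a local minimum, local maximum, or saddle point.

local minimum

The Hessian of V is constant: H = [[12, -4], [-4, 10]].
det(H) = 12·10 − (-4)² = 104.
det(H) > 0 and tr(H) = 22 > 0, so H is positive definite and the point is a local minimum.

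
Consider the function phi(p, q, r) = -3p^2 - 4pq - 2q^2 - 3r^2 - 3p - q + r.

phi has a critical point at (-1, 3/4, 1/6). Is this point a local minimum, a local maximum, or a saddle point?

local maximum

The Hessian is constant: H = [[-6, -4, 0], [-4, -4, 0], [0, 0, -6]].
Leading principal minors: Δ₁ = -6, Δ₂ = 8, Δ₃ = -48.
The minors alternate sign starting negative (−, +, −), so H is negative definite: a local maximum.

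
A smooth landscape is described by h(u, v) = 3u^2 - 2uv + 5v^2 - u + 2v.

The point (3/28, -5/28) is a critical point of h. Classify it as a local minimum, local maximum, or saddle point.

The Hessian of h is constant: H = [[6, -2], [-2, 10]].
det(H) = 6·10 − (-2)² = 56.
det(H) > 0 and tr(H) = 16 > 0, so H is positive definite and the point is a local minimum.

local minimum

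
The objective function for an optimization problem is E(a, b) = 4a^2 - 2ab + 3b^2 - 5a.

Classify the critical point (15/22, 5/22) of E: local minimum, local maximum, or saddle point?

The Hessian of E is constant: H = [[8, -2], [-2, 6]].
det(H) = 8·6 − (-2)² = 44.
det(H) > 0 and tr(H) = 14 > 0, so H is positive definite and the point is a local minimum.

local minimum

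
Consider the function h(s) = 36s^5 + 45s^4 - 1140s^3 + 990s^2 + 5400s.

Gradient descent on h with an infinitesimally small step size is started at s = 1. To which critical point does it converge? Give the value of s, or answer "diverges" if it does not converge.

-1

h'(s) = 180(s - 3)(s - 2)(s + 1)(s + 5), so h'(1) = 4320.
Gradient descent moves in the -h' direction, i.e. s is decreasing.
The nearest critical point in that direction is s = -1, where h'' = 8640 > 0 (a local minimum). The iterate converges there.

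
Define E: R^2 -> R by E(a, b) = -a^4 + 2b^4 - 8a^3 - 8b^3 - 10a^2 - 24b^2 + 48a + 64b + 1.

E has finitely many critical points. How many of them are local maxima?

E separates as a function of a plus a function of b, so ∇E=0 decouples.
∂E/∂a = -4(a - 1)(a + 3)(a + 4) = 0 at a ∈ {-4, -3, 1}; ∂E/∂b = 8(b - 4)(b - 1)(b + 2) = 0 at b ∈ {-2, 1, 4}.
The Hessian is diagonal: diag(E_aa, E_bb). Second derivatives: E_aa(-4)=-20, E_aa(-3)=16, E_aa(1)=-80; E_bb(-2)=144, E_bb(1)=-72, E_bb(4)=144.
Local maxima occur where both diagonal entries negative: (-4, 1), (1, 1). Count: 2.

2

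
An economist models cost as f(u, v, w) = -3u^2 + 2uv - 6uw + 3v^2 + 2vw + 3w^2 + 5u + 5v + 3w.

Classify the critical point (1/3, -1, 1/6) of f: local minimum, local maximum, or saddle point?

The Hessian is constant: H = [[-6, 2, -6], [2, 6, 2], [-6, 2, 6]].
Leading principal minors: Δ₁ = -6, Δ₂ = -40, Δ₃ = -480.
The minors fit neither the all-positive nor the alternating-sign pattern, so H is indefinite: a saddle point.

saddle point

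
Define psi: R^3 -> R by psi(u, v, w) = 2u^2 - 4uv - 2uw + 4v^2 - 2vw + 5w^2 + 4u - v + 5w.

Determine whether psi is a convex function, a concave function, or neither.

psi is quadratic, so its Hessian is the constant matrix H = [[4, -4, -2], [-4, 8, -2], [-2, -2, 10]].
Leading principal minors: 4, 16, 80.
All positive ⇒ H ≻ 0 ⇒ convex.

convex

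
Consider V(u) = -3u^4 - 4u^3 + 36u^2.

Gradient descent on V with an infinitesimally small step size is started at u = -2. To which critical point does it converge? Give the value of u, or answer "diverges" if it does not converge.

V'(u) = -12u(u - 2)(u + 3), so V'(-2) = -96.
Gradient descent moves in the -V' direction, i.e. u is increasing.
The nearest critical point in that direction is u = 0, where V'' = 72 > 0 (a local minimum). The iterate converges there.

0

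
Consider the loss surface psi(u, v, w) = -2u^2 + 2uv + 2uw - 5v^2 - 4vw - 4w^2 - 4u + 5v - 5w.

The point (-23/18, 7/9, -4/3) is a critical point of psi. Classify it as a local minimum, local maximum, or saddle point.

The Hessian is constant: H = [[-4, 2, 2], [2, -10, -4], [2, -4, -8]].
Leading principal minors: Δ₁ = -4, Δ₂ = 36, Δ₃ = -216.
The minors alternate sign starting negative (−, +, −), so H is negative definite: a local maximum.

local maximum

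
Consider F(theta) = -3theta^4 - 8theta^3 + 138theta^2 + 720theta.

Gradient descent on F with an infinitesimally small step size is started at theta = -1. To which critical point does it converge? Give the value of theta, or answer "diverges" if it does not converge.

-3

F'(theta) = -12(theta - 5)(theta + 3)(theta + 4), so F'(-1) = 432.
Gradient descent moves in the -F' direction, i.e. theta is decreasing.
The nearest critical point in that direction is theta = -3, where F'' = 96 > 0 (a local minimum). The iterate converges there.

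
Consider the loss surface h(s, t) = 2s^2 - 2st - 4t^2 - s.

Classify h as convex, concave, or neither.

h is quadratic, so its Hessian is the constant matrix H = [[4, -2], [-2, -8]].
det(H) = -36, tr(H) = -4.
det(H) < 0, so H is indefinite: neither convex nor concave.

neither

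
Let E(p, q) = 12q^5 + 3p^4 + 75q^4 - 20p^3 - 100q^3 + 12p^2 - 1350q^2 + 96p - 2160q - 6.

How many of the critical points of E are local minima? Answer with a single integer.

E separates as a function of p plus a function of q, so ∇E=0 decouples.
∂E/∂p = 12(p - 4)(p - 2)(p + 1) = 0 at p ∈ {-1, 2, 4}; ∂E/∂q = 60(q - 3)(q + 1)(q + 3)(q + 4) = 0 at q ∈ {-4, -3, -1, 3}.
The Hessian is diagonal: diag(E_pp, E_qq). Second derivatives: E_pp(-1)=180, E_pp(2)=-72, E_pp(4)=120; E_qq(-4)=-1260, E_qq(-3)=720, E_qq(-1)=-1440, E_qq(3)=10080.
Local minima occur where both diagonal entries positive: (-1, -3), (-1, 3), (4, -3), (4, 3). Count: 4.

4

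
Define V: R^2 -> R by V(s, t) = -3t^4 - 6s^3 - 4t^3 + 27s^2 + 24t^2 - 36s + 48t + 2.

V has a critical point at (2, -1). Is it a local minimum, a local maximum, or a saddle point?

saddle point

The mixed partial ∂²V/∂s∂t is 0, so the Hessian at any point is diag(V_ss, V_tt) = diag(18(-2s + 3), 12(-3t^2 - 2t + 4)).
At (2, -1): H = diag(-18, 36).
The eigenvalues have opposite signs, so H is indefinite: a saddle point.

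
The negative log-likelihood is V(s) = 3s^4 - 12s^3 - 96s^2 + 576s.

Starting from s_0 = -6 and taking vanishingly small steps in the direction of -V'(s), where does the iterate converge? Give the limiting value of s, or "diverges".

-4

V'(s) = 12(s - 4)(s - 3)(s + 4), so V'(-6) = -2160.
Gradient descent moves in the -V' direction, i.e. s is increasing.
The nearest critical point in that direction is s = -4, where V'' = 672 > 0 (a local minimum). The iterate converges there.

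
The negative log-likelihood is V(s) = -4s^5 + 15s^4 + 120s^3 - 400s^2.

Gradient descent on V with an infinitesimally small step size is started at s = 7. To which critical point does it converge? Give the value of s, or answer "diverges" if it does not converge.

diverges

V'(s) = -20s(s - 5)(s - 2)(s + 4), so V'(7) = -15400.
Gradient descent moves in the -V' direction, i.e. s is increasing.
There is no critical point above s=7, and V' keeps the same sign, so the iterate runs off to +∞.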